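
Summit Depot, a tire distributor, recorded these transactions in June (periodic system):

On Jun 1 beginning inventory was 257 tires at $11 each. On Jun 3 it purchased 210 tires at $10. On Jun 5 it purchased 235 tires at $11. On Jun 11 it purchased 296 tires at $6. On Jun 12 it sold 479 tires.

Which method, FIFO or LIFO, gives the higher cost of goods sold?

FIFO

FIFO COGS: 257 @ $11 + 210 @ $10 + 12 @ $11 = $5,059
LIFO COGS: 296 @ $6 + 183 @ $11 = $3,789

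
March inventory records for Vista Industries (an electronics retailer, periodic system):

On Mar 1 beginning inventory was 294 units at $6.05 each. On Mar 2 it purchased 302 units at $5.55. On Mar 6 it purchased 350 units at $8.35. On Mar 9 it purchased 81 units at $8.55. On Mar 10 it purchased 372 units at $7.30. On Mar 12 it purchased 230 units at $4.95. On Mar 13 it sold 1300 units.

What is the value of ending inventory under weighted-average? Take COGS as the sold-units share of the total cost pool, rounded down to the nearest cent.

Ending inventory = $2,206.25

Mar 13, sell 1300: 1300/1629 × $10,923.95 → $8,717.70
Ending inventory (cost pool remaining) = $2,206.25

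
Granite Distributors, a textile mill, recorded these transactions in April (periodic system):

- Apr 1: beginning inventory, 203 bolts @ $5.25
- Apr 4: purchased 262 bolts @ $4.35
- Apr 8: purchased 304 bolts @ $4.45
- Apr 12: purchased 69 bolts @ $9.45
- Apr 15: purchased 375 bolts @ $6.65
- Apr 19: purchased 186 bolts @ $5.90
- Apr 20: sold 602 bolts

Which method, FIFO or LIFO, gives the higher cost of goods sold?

LIFO

FIFO COGS: 203 @ $5.25 + 262 @ $4.35 + 137 @ $4.45 = $2,815.10
LIFO COGS: 186 @ $5.90 + 375 @ $6.65 + 41 @ $9.45 = $3,978.60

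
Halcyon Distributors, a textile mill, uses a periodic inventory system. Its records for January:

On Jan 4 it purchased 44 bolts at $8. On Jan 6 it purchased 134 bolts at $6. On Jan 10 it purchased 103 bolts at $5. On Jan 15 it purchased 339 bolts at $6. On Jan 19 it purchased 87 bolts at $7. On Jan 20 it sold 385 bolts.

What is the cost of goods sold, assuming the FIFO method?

COGS = $2,295

Jan 20, 385 sold [FIFO — oldest first]: 44 @ $8 + 134 @ $6 + 103 @ $5 + 104 @ $6 = $2,295
Ending inventory: 235 @ $6 + 87 @ $7 = $2,019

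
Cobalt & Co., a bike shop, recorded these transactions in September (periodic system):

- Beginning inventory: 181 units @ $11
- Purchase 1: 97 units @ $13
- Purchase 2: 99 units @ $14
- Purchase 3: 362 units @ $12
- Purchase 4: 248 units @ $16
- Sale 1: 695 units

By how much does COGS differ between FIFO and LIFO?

FIFO COGS: 181 @ $11 + 97 @ $13 + 99 @ $14 + 318 @ $12 = $8,454
LIFO COGS: 248 @ $16 + 362 @ $12 + 85 @ $14 = $9,502
Difference = |$8,454 − $9,502| = $1,048

$1,048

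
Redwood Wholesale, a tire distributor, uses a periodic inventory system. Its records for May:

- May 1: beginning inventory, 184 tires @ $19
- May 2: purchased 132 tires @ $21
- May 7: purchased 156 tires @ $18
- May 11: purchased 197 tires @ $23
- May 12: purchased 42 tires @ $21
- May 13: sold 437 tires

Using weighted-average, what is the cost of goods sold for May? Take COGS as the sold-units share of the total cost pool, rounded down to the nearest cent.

May 13, sell 437: 437/711 × $14,489.00 → $8,905.33
Ending inventory (cost pool remaining) = $5,583.67

COGS = $8,905.33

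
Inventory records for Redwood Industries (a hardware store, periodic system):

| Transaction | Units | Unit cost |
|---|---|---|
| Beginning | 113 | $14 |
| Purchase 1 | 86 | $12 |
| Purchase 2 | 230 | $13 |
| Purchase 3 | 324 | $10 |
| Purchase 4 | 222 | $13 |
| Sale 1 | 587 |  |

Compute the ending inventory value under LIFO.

Ending inventory = $5,071

Sale 1 (587) [LIFO — newest first]: 222 @ $13 + 324 @ $10 + 41 @ $13 = $6,659
Ending inventory: 113 @ $14 + 86 @ $12 + 189 @ $13 = $5,071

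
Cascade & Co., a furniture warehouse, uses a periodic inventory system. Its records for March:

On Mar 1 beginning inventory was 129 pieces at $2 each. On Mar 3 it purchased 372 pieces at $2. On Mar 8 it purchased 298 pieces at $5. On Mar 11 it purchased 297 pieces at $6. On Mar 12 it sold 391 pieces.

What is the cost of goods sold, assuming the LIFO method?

Mar 12, 391 sold [LIFO — newest first]: 297 @ $6 + 94 @ $5 = $2,252
Ending inventory: 129 @ $2 + 372 @ $2 + 204 @ $5 = $2,022

COGS = $2,252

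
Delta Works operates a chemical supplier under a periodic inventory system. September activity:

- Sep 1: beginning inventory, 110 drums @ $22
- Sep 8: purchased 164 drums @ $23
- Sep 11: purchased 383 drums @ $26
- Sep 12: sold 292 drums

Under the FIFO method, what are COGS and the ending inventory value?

Sep 12, 292 sold [FIFO — oldest first]: 110 @ $22 + 164 @ $23 + 18 @ $26 = $6,660
Ending inventory: 365 @ $26 = $9,490
Check: goods available $16,150 = COGS $6,660 + ending $9,490

COGS = $6,660; ending inventory = $9,490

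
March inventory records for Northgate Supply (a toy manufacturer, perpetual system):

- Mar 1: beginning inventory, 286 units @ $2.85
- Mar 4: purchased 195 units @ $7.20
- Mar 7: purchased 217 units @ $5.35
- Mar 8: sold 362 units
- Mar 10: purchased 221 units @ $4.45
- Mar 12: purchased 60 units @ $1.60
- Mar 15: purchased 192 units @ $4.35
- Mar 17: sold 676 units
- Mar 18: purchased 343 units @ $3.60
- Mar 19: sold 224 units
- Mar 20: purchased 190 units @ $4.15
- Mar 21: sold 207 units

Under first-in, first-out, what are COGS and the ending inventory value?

COGS = $6,367.50; ending inventory = $950.50

Mar 8, 362 sold [FIFO — oldest first]: 286 @ $2.85 + 76 @ $7.20 = $1,362.30
Mar 17, 676 sold [FIFO — oldest first]: 119 @ $7.20 + 217 @ $5.35 + 221 @ $4.45 + 60 @ $1.60 + 59 @ $4.35 = $3,353.85
Mar 19, 224 sold [FIFO — oldest first]: 133 @ $4.35 + 91 @ $3.60 = $906.15
Mar 21, 207 sold [FIFO — oldest first]: 207 @ $3.60 = $745.20
Total COGS = $1,362.30 + $3,353.85 + $906.15 + $745.20 = $6,367.50
Ending inventory: 45 @ $3.60 + 190 @ $4.15 = $950.50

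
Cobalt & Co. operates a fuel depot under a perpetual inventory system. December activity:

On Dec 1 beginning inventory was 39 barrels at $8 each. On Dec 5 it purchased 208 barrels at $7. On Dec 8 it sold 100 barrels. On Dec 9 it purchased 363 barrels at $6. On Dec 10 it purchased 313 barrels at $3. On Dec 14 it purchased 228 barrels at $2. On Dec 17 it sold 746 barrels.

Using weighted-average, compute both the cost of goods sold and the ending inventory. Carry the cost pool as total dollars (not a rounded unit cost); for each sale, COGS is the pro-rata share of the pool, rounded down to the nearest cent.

After Dec 1: 39 on hand, pool $312.00 (≈ $8.0000 each)
After Dec 5: 247 on hand, pool $1,768.00 (≈ $7.1579 each)
Dec 8, sell 100: 100/247 × $1,768.00 → $715.78
After Dec 9: 510 on hand, pool $3,230.22 (≈ $6.3338 each)
After Dec 10: 823 on hand, pool $4,169.22 (≈ $5.0659 each)
After Dec 14: 1051 on hand, pool $4,625.22 (≈ $4.4008 each)
Dec 17, sell 746: 746/1051 × $4,625.22 → $3,282.98
Total COGS = $715.78 + $3,282.98 = $3,998.76
Ending inventory (cost pool remaining) = $1,342.24

COGS = $3,998.76; ending inventory = $1,342.24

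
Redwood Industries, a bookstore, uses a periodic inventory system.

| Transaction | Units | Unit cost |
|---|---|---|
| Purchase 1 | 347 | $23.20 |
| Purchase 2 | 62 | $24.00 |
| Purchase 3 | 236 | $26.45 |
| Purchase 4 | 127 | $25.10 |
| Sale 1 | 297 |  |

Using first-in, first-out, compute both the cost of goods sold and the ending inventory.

Sale 1 (297) [FIFO — oldest first]: 297 @ $23.20 = $6,890.40
Ending inventory: 50 @ $23.20 + 62 @ $24.00 + 236 @ $26.45 + 127 @ $25.10 = $12,077.90

COGS = $6,890.40; ending inventory = $12,077.90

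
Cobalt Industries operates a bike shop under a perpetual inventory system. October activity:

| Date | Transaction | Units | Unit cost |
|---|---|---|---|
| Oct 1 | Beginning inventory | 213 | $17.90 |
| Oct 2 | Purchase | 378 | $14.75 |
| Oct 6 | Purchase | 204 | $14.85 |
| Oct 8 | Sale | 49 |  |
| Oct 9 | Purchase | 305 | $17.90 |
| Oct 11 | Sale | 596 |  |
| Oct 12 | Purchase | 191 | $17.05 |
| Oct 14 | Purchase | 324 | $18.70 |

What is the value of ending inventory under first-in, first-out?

Oct 8, 49 sold [FIFO — oldest first]: 49 @ $17.90 = $877.10
Oct 11, 596 sold [FIFO — oldest first]: 164 @ $17.90 + 378 @ $14.75 + 54 @ $14.85 = $9,313.00
Total COGS = $877.10 + $9,313.00 = $10,190.10
Ending inventory: 150 @ $14.85 + 305 @ $17.90 + 191 @ $17.05 + 324 @ $18.70 = $17,002.35

Ending inventory = $17,002.35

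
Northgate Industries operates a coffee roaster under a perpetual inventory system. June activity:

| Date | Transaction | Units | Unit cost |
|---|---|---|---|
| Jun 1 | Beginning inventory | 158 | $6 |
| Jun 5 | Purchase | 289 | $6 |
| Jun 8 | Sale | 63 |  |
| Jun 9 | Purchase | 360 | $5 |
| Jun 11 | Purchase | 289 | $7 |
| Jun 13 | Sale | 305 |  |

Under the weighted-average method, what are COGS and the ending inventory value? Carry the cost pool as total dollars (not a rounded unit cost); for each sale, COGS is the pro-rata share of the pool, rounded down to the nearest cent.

After Jun 1: 158 on hand, pool $948.00 (≈ $6.0000 each)
After Jun 5: 447 on hand, pool $2,682.00 (≈ $6.0000 each)
Jun 8, sell 63: 63/447 × $2,682.00 → $378.00
After Jun 9: 744 on hand, pool $4,104.00 (≈ $5.5161 each)
After Jun 11: 1033 on hand, pool $6,127.00 (≈ $5.9313 each)
Jun 13, sell 305: 305/1033 × $6,127.00 → $1,809.03
Total COGS = $378.00 + $1,809.03 = $2,187.03
Ending inventory (cost pool remaining) = $4,317.97

COGS = $2,187.03; ending inventory = $4,317.97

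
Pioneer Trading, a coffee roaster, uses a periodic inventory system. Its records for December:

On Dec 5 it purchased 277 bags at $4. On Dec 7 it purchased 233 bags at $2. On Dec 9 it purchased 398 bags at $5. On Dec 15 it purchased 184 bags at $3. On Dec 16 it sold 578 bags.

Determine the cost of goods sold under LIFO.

COGS = $2,522

Dec 16, 578 sold [LIFO — newest first]: 184 @ $3 + 394 @ $5 = $2,522
Ending inventory: 277 @ $4 + 233 @ $2 + 4 @ $5 = $1,594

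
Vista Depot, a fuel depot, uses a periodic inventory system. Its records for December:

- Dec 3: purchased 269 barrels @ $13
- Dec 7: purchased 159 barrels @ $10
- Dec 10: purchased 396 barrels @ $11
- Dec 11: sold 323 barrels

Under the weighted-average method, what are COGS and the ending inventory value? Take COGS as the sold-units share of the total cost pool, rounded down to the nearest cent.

COGS = $3,701.56; ending inventory = $5,741.44

Dec 11, sell 323: 323/824 × $9,443.00 → $3,701.56
Ending inventory (cost pool remaining) = $5,741.44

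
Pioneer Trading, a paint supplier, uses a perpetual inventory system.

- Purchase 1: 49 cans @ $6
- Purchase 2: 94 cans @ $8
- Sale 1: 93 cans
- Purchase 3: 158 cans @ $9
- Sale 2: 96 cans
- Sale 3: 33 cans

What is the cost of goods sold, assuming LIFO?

COGS = $1,905

Sale 1 (93) [LIFO — newest first]: 93 @ $8 = $744
Sale 2 (96) [LIFO — newest first]: 96 @ $9 = $864
Sale 3 (33) [LIFO — newest first]: 33 @ $9 = $297
Total COGS = $744 + $864 + $297 = $1,905
Ending inventory: 49 @ $6 + 1 @ $8 + 29 @ $9 = $563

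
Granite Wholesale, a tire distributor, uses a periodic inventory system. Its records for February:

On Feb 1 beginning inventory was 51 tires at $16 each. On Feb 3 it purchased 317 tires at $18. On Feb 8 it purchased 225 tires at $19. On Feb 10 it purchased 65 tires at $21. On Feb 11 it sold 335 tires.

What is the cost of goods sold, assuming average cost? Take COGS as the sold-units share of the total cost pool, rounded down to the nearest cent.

Feb 11, sell 335: 335/658 × $12,162.00 → $6,191.89
Ending inventory (cost pool remaining) = $5,970.11

COGS = $6,191.89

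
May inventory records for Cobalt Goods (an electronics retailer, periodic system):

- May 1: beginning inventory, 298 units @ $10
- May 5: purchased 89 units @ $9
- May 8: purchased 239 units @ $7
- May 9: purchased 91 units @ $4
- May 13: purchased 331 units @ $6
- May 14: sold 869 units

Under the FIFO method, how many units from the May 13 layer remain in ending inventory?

179

May 14, 869 sold [FIFO — oldest first]: 298 @ $10 + 89 @ $9 + 239 @ $7 + 91 @ $4 + 152 @ $6 = $6,730
Ending inventory: 179 @ $6 = $1,074
Check: goods available $7,804 = COGS $6,730 + ending $1,074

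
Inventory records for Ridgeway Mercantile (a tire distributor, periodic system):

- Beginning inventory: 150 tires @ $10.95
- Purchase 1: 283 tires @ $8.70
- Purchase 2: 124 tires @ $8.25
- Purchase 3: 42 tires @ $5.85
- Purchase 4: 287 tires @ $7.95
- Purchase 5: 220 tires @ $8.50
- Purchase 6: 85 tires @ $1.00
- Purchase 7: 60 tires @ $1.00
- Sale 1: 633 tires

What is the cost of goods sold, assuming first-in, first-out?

Sale 1 (633) [FIFO — oldest first]: 150 @ $10.95 + 283 @ $8.70 + 124 @ $8.25 + 42 @ $5.85 + 34 @ $7.95 = $5,643.60
Ending inventory: 253 @ $7.95 + 220 @ $8.50 + 85 @ $1.00 + 60 @ $1.00 = $4,026.35
Check: goods available $9,669.95 = COGS $5,643.60 + ending $4,026.35

COGS = $5,643.60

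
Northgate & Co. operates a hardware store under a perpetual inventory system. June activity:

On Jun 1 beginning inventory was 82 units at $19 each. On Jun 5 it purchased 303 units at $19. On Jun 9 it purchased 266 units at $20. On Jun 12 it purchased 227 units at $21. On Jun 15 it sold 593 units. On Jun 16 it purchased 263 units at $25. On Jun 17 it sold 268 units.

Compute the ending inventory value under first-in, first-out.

Jun 15, 593 sold [FIFO — oldest first]: 82 @ $19 + 303 @ $19 + 208 @ $20 = $11,475
Jun 17, 268 sold [FIFO — oldest first]: 58 @ $20 + 210 @ $21 = $5,570
Total COGS = $11,475 + $5,570 = $17,045
Ending inventory: 17 @ $21 + 263 @ $25 = $6,932

Ending inventory = $6,932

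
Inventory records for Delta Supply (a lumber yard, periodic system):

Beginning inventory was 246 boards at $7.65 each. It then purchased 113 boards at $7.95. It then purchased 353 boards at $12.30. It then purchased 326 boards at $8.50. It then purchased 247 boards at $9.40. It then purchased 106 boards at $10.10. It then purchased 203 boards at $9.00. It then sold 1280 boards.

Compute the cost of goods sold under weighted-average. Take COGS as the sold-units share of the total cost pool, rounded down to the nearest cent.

COGS = $12,135.54

Sale 1, sell 1280: 1280/1594 × $15,112.55 → $12,135.54
Ending inventory (cost pool remaining) = $2,977.01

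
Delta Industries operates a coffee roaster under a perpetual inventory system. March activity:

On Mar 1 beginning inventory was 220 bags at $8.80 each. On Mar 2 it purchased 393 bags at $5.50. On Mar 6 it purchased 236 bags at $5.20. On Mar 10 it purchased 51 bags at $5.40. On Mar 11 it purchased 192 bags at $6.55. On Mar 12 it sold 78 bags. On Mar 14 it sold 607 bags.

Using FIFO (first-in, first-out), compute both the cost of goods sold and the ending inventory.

COGS = $4,471.90; ending inventory = $2,385.80

Mar 12, 78 sold [FIFO — oldest first]: 78 @ $8.80 = $686.40
Mar 14, 607 sold [FIFO — oldest first]: 142 @ $8.80 + 393 @ $5.50 + 72 @ $5.20 = $3,785.50
Total COGS = $686.40 + $3,785.50 = $4,471.90
Ending inventory: 164 @ $5.20 + 51 @ $5.40 + 192 @ $6.55 = $2,385.80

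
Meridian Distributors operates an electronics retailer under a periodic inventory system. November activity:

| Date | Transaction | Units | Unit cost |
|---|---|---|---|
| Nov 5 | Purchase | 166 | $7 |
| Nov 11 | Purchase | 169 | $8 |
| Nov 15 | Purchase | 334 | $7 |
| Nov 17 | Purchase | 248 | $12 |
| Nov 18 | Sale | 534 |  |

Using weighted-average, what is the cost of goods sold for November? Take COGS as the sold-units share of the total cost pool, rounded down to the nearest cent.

COGS = $4,558.50

Nov 18, sell 534: 534/917 × $7,828.00 → $4,558.50
Ending inventory (cost pool remaining) = $3,269.50
Check: goods available $7,828.00 = COGS $4,558.50 + ending $3,269.50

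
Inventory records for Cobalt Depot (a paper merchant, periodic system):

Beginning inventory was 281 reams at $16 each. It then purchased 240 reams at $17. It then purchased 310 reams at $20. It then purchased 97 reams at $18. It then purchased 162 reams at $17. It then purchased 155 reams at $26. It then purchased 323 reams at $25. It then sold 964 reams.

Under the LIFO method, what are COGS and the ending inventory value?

COGS = $21,145; ending inventory = $10,236

Sale 1 (964) [LIFO — newest first]: 323 @ $25 + 155 @ $26 + 162 @ $17 + 97 @ $18 + 227 @ $20 = $21,145
Ending inventory: 281 @ $16 + 240 @ $17 + 83 @ $20 = $10,236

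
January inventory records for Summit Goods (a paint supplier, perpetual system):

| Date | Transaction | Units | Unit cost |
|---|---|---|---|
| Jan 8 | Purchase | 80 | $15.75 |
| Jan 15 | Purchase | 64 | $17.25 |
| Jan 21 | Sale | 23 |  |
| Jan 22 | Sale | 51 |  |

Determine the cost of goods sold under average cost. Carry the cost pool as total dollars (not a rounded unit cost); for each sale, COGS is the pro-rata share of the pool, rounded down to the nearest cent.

After Jan 8: 80 on hand, pool $1,260.00 (≈ $15.7500 each)
After Jan 15: 144 on hand, pool $2,364.00 (≈ $16.4167 each)
Jan 21, sell 23: 23/144 × $2,364.00 → $377.58
Jan 22, sell 51: 51/121 × $1,986.42 → $837.25
Total COGS = $377.58 + $837.25 = $1,214.83
Ending inventory (cost pool remaining) = $1,149.17
Check: goods available $2,364.00 = COGS $1,214.83 + ending $1,149.17

COGS = $1,214.83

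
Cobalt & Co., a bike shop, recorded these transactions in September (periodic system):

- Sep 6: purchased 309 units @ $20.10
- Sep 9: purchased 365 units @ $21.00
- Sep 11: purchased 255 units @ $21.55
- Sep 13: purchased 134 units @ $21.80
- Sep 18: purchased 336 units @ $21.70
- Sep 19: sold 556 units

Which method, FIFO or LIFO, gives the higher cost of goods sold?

FIFO COGS: 309 @ $20.10 + 247 @ $21.00 = $11,397.90
LIFO COGS: 336 @ $21.70 + 134 @ $21.80 + 86 @ $21.55 = $12,065.70

LIFO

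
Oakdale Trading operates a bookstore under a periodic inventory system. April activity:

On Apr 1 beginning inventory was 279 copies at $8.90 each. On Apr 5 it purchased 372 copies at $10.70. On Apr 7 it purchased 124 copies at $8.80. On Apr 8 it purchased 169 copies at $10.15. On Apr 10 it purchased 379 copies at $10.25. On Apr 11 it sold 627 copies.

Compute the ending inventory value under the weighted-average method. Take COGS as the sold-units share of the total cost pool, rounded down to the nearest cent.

Apr 11, sell 627: 627/1323 × $13,154.80 → $6,234.36
Ending inventory (cost pool remaining) = $6,920.44

Ending inventory = $6,920.44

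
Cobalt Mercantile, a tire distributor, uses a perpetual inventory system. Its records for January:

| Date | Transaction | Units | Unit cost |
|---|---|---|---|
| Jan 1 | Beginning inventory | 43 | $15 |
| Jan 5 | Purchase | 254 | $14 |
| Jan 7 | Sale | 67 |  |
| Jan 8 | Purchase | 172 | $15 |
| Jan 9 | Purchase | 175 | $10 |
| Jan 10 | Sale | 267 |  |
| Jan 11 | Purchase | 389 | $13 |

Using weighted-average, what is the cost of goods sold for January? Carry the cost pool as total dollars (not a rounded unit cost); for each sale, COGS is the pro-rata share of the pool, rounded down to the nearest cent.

After Jan 1: 43 on hand, pool $645.00 (≈ $15.0000 each)
After Jan 5: 297 on hand, pool $4,201.00 (≈ $14.1448 each)
Jan 7, sell 67: 67/297 × $4,201.00 → $947.70
After Jan 8: 402 on hand, pool $5,833.30 (≈ $14.5107 each)
After Jan 9: 577 on hand, pool $7,583.30 (≈ $13.1426 each)
Jan 10, sell 267: 267/577 × $7,583.30 → $3,509.08
After Jan 11: 699 on hand, pool $9,131.22 (≈ $13.0633 each)
Total COGS = $947.70 + $3,509.08 = $4,456.78
Ending inventory (cost pool remaining) = $9,131.22
Check: goods available $13,588.00 = COGS $4,456.78 + ending $9,131.22

COGS = $4,456.78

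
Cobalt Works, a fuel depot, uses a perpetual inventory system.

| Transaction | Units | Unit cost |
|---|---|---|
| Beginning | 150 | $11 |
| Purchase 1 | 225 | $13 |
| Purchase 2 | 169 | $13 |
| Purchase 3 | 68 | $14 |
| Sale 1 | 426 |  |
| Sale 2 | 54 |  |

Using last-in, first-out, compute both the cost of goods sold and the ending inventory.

Sale 1 (426) [LIFO — newest first]: 68 @ $14 + 169 @ $13 + 189 @ $13 = $5,606
Sale 2 (54) [LIFO — newest first]: 36 @ $13 + 18 @ $11 = $666
Total COGS = $5,606 + $666 = $6,272
Ending inventory: 132 @ $11 = $1,452

COGS = $6,272; ending inventory = $1,452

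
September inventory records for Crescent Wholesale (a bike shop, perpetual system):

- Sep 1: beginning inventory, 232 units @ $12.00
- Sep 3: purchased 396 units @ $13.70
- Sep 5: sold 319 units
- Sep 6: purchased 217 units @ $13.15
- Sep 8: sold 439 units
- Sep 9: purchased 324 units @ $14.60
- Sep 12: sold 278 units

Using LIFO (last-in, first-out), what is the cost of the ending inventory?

Ending inventory = $1,715.60

Sep 5, 319 sold [LIFO — newest first]: 319 @ $13.70 = $4,370.30
Sep 8, 439 sold [LIFO — newest first]: 217 @ $13.15 + 77 @ $13.70 + 145 @ $12.00 = $5,648.45
Sep 12, 278 sold [LIFO — newest first]: 278 @ $14.60 = $4,058.80
Total COGS = $4,370.30 + $5,648.45 + $4,058.80 = $14,077.55
Ending inventory: 87 @ $12.00 + 46 @ $14.60 = $1,715.60
Check: goods available $15,793.15 = COGS $14,077.55 + ending $1,715.60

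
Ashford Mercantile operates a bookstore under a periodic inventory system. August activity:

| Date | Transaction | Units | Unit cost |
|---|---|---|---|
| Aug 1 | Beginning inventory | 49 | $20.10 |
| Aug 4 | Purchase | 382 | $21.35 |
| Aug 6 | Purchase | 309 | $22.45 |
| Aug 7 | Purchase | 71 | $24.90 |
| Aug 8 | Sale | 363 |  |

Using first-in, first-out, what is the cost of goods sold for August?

COGS = $7,688.80

Aug 8, 363 sold [FIFO — oldest first]: 49 @ $20.10 + 314 @ $21.35 = $7,688.80
Ending inventory: 68 @ $21.35 + 309 @ $22.45 + 71 @ $24.90 = $10,156.75
Check: goods available $17,845.55 = COGS $7,688.80 + ending $10,156.75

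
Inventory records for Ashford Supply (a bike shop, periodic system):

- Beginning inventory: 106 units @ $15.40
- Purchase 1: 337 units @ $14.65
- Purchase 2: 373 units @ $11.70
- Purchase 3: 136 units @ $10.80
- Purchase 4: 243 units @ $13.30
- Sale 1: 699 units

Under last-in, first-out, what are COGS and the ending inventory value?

Sale 1 (699) [LIFO — newest first]: 243 @ $13.30 + 136 @ $10.80 + 320 @ $11.70 = $8,444.70
Ending inventory: 106 @ $15.40 + 337 @ $14.65 + 53 @ $11.70 = $7,189.55

COGS = $8,444.70; ending inventory = $7,189.55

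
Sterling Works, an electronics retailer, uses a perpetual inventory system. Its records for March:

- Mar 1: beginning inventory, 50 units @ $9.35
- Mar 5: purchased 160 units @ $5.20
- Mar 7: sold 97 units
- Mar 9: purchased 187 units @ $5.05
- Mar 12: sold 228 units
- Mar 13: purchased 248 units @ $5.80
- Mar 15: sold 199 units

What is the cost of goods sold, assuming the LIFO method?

Mar 7, 97 sold [LIFO — newest first]: 97 @ $5.20 = $504.40
Mar 12, 228 sold [LIFO — newest first]: 187 @ $5.05 + 41 @ $5.20 = $1,157.55
Mar 15, 199 sold [LIFO — newest first]: 199 @ $5.80 = $1,154.20
Total COGS = $504.40 + $1,157.55 + $1,154.20 = $2,816.15
Ending inventory: 50 @ $9.35 + 22 @ $5.20 + 49 @ $5.80 = $866.10

COGS = $2,816.15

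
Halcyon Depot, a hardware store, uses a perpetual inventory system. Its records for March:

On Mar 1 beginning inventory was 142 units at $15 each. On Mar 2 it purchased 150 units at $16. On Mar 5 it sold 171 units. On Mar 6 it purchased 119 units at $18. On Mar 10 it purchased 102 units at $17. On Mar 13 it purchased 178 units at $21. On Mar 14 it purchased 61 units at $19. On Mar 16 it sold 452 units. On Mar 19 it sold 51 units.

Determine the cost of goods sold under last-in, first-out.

Mar 5, 171 sold [LIFO — newest first]: 150 @ $16 + 21 @ $15 = $2,715
Mar 16, 452 sold [LIFO — newest first]: 61 @ $19 + 178 @ $21 + 102 @ $17 + 111 @ $18 = $8,629
Mar 19, 51 sold [LIFO — newest first]: 8 @ $18 + 43 @ $15 = $789
Total COGS = $2,715 + $8,629 + $789 = $12,133
Ending inventory: 78 @ $15 = $1,170

COGS = $12,133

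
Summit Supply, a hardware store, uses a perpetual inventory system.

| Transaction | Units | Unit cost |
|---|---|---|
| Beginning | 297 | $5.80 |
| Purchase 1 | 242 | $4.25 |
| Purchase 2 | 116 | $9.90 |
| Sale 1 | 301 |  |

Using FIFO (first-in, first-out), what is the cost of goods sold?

Sale 1 (301) [FIFO — oldest first]: 297 @ $5.80 + 4 @ $4.25 = $1,739.60
Ending inventory: 238 @ $4.25 + 116 @ $9.90 = $2,159.90

COGS = $1,739.60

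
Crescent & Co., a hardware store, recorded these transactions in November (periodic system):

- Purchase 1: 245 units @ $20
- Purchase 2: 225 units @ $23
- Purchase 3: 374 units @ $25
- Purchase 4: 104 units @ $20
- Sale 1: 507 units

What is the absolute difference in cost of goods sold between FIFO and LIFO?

FIFO COGS: 245 @ $20 + 225 @ $23 + 37 @ $25 = $11,000
LIFO COGS: 104 @ $20 + 374 @ $25 + 29 @ $23 = $12,097
Difference = |$11,000 − $12,097| = $1,097

$1,097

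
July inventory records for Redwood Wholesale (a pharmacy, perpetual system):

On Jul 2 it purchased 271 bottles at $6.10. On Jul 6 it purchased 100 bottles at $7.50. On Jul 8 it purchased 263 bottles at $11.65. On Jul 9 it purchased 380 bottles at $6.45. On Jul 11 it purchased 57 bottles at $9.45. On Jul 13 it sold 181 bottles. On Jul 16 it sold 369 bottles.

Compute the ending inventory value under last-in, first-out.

Ending inventory = $4,150.60

Jul 13, 181 sold [LIFO — newest first]: 57 @ $9.45 + 124 @ $6.45 = $1,338.45
Jul 16, 369 sold [LIFO — newest first]: 256 @ $6.45 + 113 @ $11.65 = $2,967.65
Total COGS = $1,338.45 + $2,967.65 = $4,306.10
Ending inventory: 271 @ $6.10 + 100 @ $7.50 + 150 @ $11.65 = $4,150.60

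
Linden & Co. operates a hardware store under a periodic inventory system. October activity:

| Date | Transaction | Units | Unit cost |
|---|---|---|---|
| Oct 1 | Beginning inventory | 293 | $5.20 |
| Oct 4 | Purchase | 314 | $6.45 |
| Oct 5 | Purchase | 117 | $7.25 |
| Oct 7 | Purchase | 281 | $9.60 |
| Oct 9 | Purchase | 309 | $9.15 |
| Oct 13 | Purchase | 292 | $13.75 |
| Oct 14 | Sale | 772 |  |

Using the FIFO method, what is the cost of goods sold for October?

Oct 14, 772 sold [FIFO — oldest first]: 293 @ $5.20 + 314 @ $6.45 + 117 @ $7.25 + 48 @ $9.60 = $4,857.95
Ending inventory: 233 @ $9.60 + 309 @ $9.15 + 292 @ $13.75 = $9,079.15
Check: goods available $13,937.10 = COGS $4,857.95 + ending $9,079.15

COGS = $4,857.95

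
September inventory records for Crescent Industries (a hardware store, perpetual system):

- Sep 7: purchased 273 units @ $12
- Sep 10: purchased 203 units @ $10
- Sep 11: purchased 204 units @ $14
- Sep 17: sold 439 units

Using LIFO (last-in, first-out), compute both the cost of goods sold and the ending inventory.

COGS = $5,270; ending inventory = $2,892

Sep 17, 439 sold [LIFO — newest first]: 204 @ $14 + 203 @ $10 + 32 @ $12 = $5,270
Ending inventory: 241 @ $12 = $2,892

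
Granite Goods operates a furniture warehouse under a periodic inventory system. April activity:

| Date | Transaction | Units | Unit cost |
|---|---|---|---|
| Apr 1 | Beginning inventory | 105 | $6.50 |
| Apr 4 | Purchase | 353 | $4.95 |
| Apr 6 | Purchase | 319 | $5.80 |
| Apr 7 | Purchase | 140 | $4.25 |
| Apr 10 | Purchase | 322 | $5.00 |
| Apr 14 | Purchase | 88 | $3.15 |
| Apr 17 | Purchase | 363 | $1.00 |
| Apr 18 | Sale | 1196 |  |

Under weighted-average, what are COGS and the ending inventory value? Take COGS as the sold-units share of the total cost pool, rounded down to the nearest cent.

COGS = $5,042.48; ending inventory = $2,082.77

Apr 18, sell 1196: 1196/1690 × $7,125.25 → $5,042.48
Ending inventory (cost pool remaining) = $2,082.77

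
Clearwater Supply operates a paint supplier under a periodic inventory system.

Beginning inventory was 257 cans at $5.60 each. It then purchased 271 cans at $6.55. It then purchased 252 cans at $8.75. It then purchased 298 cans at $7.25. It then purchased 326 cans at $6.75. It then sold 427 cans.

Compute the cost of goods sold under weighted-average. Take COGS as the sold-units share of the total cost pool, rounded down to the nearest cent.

Sale 1, sell 427: 427/1404 × $9,780.25 → $2,974.47
Ending inventory (cost pool remaining) = $6,805.78
Check: goods available $9,780.25 = COGS $2,974.47 + ending $6,805.78

COGS = $2,974.47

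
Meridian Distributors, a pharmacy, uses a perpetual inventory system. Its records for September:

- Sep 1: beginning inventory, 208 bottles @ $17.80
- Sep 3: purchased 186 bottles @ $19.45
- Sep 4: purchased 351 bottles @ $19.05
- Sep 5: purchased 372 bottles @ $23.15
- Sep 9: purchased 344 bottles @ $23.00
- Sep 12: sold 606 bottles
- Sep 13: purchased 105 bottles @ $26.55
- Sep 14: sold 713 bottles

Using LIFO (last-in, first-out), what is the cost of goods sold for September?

Sep 12, 606 sold [LIFO — newest first]: 344 @ $23.00 + 262 @ $23.15 = $13,977.30
Sep 14, 713 sold [LIFO — newest first]: 105 @ $26.55 + 110 @ $23.15 + 351 @ $19.05 + 147 @ $19.45 = $14,879.95
Total COGS = $13,977.30 + $14,879.95 = $28,857.25
Ending inventory: 208 @ $17.80 + 39 @ $19.45 = $4,460.95

COGS = $28,857.25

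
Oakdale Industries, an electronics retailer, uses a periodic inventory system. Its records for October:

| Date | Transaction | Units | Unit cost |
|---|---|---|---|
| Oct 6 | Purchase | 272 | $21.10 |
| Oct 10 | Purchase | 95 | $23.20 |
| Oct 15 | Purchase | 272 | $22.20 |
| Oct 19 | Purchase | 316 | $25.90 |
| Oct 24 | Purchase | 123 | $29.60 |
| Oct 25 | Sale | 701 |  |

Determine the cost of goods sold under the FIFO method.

Oct 25, 701 sold [FIFO — oldest first]: 272 @ $21.10 + 95 @ $23.20 + 272 @ $22.20 + 62 @ $25.90 = $15,587.40
Ending inventory: 254 @ $25.90 + 123 @ $29.60 = $10,219.40

COGS = $15,587.40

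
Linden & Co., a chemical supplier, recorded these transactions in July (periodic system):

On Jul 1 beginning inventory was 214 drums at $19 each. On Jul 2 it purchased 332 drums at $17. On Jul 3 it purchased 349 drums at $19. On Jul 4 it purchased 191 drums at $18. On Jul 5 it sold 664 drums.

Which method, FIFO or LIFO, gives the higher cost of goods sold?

LIFO

FIFO COGS: 214 @ $19 + 332 @ $17 + 118 @ $19 = $11,952
LIFO COGS: 191 @ $18 + 349 @ $19 + 124 @ $17 = $12,177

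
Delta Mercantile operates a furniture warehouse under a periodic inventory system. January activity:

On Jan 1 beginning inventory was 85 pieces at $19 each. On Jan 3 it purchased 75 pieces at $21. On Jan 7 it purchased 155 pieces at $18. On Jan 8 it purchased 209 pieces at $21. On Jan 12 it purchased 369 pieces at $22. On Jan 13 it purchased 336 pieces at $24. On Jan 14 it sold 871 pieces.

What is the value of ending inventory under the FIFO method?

Ending inventory = $8,548

Jan 14, 871 sold [FIFO — oldest first]: 85 @ $19 + 75 @ $21 + 155 @ $18 + 209 @ $21 + 347 @ $22 = $18,003
Ending inventory: 22 @ $22 + 336 @ $24 = $8,548
Check: goods available $26,551 = COGS $18,003 + ending $8,548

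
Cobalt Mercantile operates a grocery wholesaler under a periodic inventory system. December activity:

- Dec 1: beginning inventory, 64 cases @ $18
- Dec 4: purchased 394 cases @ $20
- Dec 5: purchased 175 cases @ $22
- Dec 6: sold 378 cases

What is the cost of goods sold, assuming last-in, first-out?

COGS = $7,910

Dec 6, 378 sold [LIFO — newest first]: 175 @ $22 + 203 @ $20 = $7,910
Ending inventory: 64 @ $18 + 191 @ $20 = $4,972
Check: goods available $12,882 = COGS $7,910 + ending $4,972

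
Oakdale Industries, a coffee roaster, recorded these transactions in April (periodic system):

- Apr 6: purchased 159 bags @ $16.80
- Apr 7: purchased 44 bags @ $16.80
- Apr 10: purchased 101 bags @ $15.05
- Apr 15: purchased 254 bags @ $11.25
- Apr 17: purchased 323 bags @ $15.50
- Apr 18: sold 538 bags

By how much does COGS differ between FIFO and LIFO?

FIFO COGS: 159 @ $16.80 + 44 @ $16.80 + 101 @ $15.05 + 234 @ $11.25 = $7,562.95
LIFO COGS: 323 @ $15.50 + 215 @ $11.25 = $7,425.25
Difference = |$7,562.95 − $7,425.25| = $137.70

$137.70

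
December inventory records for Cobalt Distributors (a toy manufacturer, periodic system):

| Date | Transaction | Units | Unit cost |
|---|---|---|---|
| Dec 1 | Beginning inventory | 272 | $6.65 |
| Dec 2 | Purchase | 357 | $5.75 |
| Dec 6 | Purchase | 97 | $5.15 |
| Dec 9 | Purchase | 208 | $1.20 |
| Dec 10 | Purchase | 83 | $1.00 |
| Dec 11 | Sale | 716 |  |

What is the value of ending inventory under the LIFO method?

Ending inventory = $1,975.55

Dec 11, 716 sold [LIFO — newest first]: 83 @ $1.00 + 208 @ $1.20 + 97 @ $5.15 + 328 @ $5.75 = $2,718.15
Ending inventory: 272 @ $6.65 + 29 @ $5.75 = $1,975.55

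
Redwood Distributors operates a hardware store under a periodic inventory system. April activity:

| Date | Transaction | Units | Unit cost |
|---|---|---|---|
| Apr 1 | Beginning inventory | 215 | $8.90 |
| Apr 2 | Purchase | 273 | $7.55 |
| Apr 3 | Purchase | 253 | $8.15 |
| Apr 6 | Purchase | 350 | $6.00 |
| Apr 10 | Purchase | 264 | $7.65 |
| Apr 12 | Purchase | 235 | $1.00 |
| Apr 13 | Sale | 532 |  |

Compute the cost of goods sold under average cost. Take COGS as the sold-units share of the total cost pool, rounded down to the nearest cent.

Apr 13, sell 532: 532/1590 × $10,391.20 → $3,476.80
Ending inventory (cost pool remaining) = $6,914.40
Check: goods available $10,391.20 = COGS $3,476.80 + ending $6,914.40

COGS = $3,476.80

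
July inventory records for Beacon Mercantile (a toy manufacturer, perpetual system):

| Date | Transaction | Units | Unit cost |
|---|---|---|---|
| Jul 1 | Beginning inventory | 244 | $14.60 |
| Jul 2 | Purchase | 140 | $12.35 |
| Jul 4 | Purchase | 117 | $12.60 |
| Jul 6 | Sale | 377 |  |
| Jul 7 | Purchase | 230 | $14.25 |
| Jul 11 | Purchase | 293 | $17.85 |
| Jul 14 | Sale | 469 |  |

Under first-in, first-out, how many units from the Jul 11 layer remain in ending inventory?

178

Jul 6, 377 sold [FIFO — oldest first]: 244 @ $14.60 + 133 @ $12.35 = $5,204.95
Jul 14, 469 sold [FIFO — oldest first]: 7 @ $12.35 + 117 @ $12.60 + 230 @ $14.25 + 115 @ $17.85 = $6,890.90
Total COGS = $5,204.95 + $6,890.90 = $12,095.85
Ending inventory: 178 @ $17.85 = $3,177.30
Check: goods available $15,273.15 = COGS $12,095.85 + ending $3,177.30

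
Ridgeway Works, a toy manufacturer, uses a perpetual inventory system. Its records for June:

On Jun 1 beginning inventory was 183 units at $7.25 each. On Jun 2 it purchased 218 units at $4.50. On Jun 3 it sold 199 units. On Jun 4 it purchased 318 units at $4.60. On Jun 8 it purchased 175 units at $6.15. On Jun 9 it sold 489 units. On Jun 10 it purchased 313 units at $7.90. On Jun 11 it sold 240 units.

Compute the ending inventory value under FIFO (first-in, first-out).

Ending inventory = $2,204.10

Jun 3, 199 sold [FIFO — oldest first]: 183 @ $7.25 + 16 @ $4.50 = $1,398.75
Jun 9, 489 sold [FIFO — oldest first]: 202 @ $4.50 + 287 @ $4.60 = $2,229.20
Jun 11, 240 sold [FIFO — oldest first]: 31 @ $4.60 + 175 @ $6.15 + 34 @ $7.90 = $1,487.45
Total COGS = $1,398.75 + $2,229.20 + $1,487.45 = $5,115.40
Ending inventory: 279 @ $7.90 = $2,204.10
Check: goods available $7,319.50 = COGS $5,115.40 + ending $2,204.10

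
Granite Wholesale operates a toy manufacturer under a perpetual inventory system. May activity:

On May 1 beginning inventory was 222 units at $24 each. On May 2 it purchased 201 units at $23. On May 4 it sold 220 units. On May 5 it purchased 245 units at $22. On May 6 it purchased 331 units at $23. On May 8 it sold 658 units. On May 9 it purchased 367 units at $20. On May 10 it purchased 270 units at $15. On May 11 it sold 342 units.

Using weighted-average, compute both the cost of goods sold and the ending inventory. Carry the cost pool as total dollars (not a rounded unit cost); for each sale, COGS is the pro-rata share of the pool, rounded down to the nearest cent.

COGS = $26,577.47; ending inventory = $7,766.53

After May 1: 222 on hand, pool $5,328.00 (≈ $24.0000 each)
After May 2: 423 on hand, pool $9,951.00 (≈ $23.5248 each)
May 4, sell 220: 220/423 × $9,951.00 → $5,175.46
After May 5: 448 on hand, pool $10,165.54 (≈ $22.6909 each)
After May 6: 779 on hand, pool $17,778.54 (≈ $22.8223 each)
May 8, sell 658: 658/779 × $17,778.54 → $15,017.04
After May 9: 488 on hand, pool $10,101.50 (≈ $20.6998 each)
After May 10: 758 on hand, pool $14,151.50 (≈ $18.6695 each)
May 11, sell 342: 342/758 × $14,151.50 → $6,384.97
Total COGS = $5,175.46 + $15,017.04 + $6,384.97 = $26,577.47
Ending inventory (cost pool remaining) = $7,766.53
Check: goods available $34,344.00 = COGS $26,577.47 + ending $7,766.53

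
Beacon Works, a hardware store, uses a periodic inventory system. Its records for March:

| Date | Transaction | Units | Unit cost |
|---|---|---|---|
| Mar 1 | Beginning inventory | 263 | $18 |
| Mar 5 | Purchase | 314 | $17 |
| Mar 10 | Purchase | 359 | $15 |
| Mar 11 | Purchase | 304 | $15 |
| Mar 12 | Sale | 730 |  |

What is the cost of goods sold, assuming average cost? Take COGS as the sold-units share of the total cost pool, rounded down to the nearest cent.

Mar 12, sell 730: 730/1240 × $20,017.00 → $11,784.20
Ending inventory (cost pool remaining) = $8,232.80

COGS = $11,784.20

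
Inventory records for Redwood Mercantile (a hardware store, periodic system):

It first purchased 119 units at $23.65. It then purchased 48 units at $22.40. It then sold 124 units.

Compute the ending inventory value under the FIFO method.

Sale 1 (124) [FIFO — oldest first]: 119 @ $23.65 + 5 @ $22.40 = $2,926.35
Ending inventory: 43 @ $22.40 = $963.20

Ending inventory = $963.20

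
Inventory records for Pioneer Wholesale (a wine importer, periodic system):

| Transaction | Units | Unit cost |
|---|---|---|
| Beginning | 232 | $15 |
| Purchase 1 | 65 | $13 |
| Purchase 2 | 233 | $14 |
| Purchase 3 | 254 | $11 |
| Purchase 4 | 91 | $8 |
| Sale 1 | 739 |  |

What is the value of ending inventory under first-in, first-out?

Sale 1 (739) [FIFO — oldest first]: 232 @ $15 + 65 @ $13 + 233 @ $14 + 209 @ $11 = $9,886
Ending inventory: 45 @ $11 + 91 @ $8 = $1,223

Ending inventory = $1,223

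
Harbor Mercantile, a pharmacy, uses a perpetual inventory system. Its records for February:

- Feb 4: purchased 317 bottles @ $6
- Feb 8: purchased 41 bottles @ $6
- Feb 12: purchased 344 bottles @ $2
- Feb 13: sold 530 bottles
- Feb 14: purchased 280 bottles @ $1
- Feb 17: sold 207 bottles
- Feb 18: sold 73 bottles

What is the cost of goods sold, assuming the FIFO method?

COGS = $2,944

Feb 13, 530 sold [FIFO — oldest first]: 317 @ $6 + 41 @ $6 + 172 @ $2 = $2,492
Feb 17, 207 sold [FIFO — oldest first]: 172 @ $2 + 35 @ $1 = $379
Feb 18, 73 sold [FIFO — oldest first]: 73 @ $1 = $73
Total COGS = $2,492 + $379 + $73 = $2,944
Ending inventory: 172 @ $1 = $172
Check: goods available $3,116 = COGS $2,944 + ending $172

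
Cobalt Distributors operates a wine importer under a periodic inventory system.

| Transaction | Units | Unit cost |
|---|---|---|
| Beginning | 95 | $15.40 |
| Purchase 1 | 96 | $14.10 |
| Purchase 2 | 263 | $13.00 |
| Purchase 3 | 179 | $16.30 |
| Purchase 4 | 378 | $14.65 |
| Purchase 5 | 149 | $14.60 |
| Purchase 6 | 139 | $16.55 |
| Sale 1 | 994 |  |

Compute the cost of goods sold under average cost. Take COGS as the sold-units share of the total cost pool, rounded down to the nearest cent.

Sale 1, sell 994: 994/1299 × $19,166.85 → $14,666.55
Ending inventory (cost pool remaining) = $4,500.30

COGS = $14,666.55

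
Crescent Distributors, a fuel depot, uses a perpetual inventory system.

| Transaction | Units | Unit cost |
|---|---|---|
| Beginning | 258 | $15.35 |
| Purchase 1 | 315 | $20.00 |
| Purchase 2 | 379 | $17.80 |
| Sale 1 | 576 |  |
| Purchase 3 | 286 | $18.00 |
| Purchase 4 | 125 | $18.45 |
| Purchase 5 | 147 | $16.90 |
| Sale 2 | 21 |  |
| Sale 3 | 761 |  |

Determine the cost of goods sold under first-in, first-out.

COGS = $24,368.50

Sale 1 (576) [FIFO — oldest first]: 258 @ $15.35 + 315 @ $20.00 + 3 @ $17.80 = $10,313.70
Sale 2 (21) [FIFO — oldest first]: 21 @ $17.80 = $373.80
Sale 3 (761) [FIFO — oldest first]: 355 @ $17.80 + 286 @ $18.00 + 120 @ $18.45 = $13,681.00
Total COGS = $10,313.70 + $373.80 + $13,681.00 = $24,368.50
Ending inventory: 5 @ $18.45 + 147 @ $16.90 = $2,576.55
Check: goods available $26,945.05 = COGS $24,368.50 + ending $2,576.55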